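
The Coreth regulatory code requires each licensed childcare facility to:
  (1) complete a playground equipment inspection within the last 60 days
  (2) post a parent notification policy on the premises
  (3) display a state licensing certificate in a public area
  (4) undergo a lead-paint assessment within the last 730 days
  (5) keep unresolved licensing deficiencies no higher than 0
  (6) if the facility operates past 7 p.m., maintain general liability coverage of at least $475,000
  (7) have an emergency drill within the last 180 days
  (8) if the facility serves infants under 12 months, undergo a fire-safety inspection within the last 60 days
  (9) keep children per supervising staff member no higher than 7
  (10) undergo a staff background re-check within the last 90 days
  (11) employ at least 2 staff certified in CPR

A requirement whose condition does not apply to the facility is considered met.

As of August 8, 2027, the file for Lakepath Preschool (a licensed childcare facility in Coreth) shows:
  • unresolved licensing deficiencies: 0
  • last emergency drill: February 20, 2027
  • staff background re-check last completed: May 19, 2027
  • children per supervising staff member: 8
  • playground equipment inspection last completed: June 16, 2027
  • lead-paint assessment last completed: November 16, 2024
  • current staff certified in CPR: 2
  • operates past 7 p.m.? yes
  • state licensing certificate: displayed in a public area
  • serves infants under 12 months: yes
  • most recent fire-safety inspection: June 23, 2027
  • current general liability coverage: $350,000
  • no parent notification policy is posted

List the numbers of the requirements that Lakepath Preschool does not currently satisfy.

2, 4, 6, 9

1. playground equipment inspection 53 days ago vs limit 60 → met
2. parent notification policy absent → not met
3. state licensing certificate present → met
4. lead-paint assessment 995 days ago vs limit 730 → not met
5. unresolved licensing deficiencies 0 ≤ 0 → met
6. condition 'operates past 7 p.m.' holds; general liability coverage $350,000 < $475,000 → not met
7. emergency drill 169 days ago vs limit 180 → met
8. condition 'serves infants under 12 months' holds; fire-safety inspection 46 days ago vs limit 60 → met
9. children per supervising staff member 8 > 7 → not met
10. staff background re-check 81 days ago vs limit 90 → met
11. staff certified in CPR 2 ≥ 2 → met
Not met: 2, 4, 6, 9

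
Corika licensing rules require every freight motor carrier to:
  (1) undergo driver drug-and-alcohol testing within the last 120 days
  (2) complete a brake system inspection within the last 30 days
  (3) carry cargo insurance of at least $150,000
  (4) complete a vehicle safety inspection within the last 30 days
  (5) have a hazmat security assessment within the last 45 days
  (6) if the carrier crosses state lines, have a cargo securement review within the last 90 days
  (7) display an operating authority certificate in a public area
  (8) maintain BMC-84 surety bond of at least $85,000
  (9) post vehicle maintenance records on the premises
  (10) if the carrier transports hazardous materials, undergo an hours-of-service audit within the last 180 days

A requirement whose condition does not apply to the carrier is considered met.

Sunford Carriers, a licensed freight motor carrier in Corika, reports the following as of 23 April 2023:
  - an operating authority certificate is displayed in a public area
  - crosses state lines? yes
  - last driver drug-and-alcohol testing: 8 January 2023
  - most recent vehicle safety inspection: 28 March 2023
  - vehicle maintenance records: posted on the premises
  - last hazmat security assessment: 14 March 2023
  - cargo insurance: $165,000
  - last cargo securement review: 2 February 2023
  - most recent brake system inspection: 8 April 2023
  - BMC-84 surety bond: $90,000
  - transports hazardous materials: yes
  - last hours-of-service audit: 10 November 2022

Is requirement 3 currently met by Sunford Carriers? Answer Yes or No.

3. cargo insurance $165,000 ≥ $150,000 → met

Yes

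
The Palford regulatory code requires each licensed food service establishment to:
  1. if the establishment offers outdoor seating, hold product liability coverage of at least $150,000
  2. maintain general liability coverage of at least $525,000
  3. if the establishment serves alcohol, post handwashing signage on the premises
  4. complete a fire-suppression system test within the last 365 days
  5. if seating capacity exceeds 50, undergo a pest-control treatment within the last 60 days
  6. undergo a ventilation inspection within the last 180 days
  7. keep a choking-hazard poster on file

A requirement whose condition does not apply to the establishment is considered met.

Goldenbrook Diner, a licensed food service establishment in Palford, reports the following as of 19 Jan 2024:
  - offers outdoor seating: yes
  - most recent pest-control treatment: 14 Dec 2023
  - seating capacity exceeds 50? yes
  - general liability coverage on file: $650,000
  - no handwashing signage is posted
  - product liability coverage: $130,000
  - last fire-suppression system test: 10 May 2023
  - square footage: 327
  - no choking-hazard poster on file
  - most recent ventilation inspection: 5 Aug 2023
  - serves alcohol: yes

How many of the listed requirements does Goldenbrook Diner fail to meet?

3

1. condition 'offers outdoor seating' holds; product liability coverage $130,000 < $150,000 → not met
2. general liability coverage $650,000 ≥ $525,000 → met
3. condition 'serves alcohol' holds; handwashing signage absent → not met
4. fire-suppression system test 254 days ago vs limit 365 → met
5. condition 'seating capacity exceeds 50' holds; pest-control treatment 36 days ago vs limit 60 → met
6. ventilation inspection 167 days ago vs limit 180 → met
7. choking-hazard poster absent → not met
Not met: 3 of 7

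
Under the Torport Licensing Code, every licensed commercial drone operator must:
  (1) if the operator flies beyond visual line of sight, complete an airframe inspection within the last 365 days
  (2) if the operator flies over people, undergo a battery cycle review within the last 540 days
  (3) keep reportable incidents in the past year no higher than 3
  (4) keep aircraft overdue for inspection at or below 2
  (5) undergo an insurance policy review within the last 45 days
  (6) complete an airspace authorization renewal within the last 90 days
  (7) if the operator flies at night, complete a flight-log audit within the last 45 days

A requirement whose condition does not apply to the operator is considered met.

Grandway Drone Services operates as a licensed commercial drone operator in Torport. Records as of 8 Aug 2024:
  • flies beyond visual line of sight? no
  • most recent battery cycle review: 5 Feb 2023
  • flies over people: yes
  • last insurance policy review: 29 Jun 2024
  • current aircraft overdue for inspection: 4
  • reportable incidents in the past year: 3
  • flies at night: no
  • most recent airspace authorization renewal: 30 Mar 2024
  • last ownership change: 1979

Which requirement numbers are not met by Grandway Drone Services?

2, 4, 6

1. condition 'flies beyond visual line of sight' does not hold → requirement n/a → met
2. condition 'flies over people' holds; battery cycle review 550 days ago vs limit 540 → not met
3. reportable incidents in the past year 3 ≤ 3 → met
4. aircraft overdue for inspection 4 > 2 → not met
5. insurance policy review 40 days ago vs limit 45 → met
6. airspace authorization renewal 131 days ago vs limit 90 → not met
7. condition 'flies at night' does not hold → requirement n/a → met
Not met: 2, 4, 6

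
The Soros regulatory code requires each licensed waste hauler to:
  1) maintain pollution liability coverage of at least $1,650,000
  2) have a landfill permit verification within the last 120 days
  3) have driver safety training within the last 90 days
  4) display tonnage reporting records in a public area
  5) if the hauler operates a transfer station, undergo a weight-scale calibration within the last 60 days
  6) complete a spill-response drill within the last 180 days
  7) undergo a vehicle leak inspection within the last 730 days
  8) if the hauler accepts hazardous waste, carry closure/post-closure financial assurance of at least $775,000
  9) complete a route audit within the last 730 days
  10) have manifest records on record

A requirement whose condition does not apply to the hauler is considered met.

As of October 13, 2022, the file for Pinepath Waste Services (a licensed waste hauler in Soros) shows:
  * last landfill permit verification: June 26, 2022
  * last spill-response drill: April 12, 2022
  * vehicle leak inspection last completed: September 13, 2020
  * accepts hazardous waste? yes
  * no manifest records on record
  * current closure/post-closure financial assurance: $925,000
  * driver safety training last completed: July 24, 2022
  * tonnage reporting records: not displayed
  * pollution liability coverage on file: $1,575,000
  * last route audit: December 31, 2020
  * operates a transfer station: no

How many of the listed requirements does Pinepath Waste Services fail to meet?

5

1. pollution liability coverage $1,575,000 < $1,650,000 → not met
2. landfill permit verification 109 days ago vs limit 120 → met
3. driver safety training 81 days ago vs limit 90 → met
4. tonnage reporting records absent → not met
5. condition 'operates a transfer station' does not hold → requirement n/a → met
6. spill-response drill 184 days ago vs limit 180 → not met
7. vehicle leak inspection 760 days ago vs limit 730 → not met
8. condition 'accepts hazardous waste' holds; closure/post-closure financial assurance $925,000 ≥ $775,000 → met
9. route audit 651 days ago vs limit 730 → met
10. manifest records absent → not met
Not met: 5 of 10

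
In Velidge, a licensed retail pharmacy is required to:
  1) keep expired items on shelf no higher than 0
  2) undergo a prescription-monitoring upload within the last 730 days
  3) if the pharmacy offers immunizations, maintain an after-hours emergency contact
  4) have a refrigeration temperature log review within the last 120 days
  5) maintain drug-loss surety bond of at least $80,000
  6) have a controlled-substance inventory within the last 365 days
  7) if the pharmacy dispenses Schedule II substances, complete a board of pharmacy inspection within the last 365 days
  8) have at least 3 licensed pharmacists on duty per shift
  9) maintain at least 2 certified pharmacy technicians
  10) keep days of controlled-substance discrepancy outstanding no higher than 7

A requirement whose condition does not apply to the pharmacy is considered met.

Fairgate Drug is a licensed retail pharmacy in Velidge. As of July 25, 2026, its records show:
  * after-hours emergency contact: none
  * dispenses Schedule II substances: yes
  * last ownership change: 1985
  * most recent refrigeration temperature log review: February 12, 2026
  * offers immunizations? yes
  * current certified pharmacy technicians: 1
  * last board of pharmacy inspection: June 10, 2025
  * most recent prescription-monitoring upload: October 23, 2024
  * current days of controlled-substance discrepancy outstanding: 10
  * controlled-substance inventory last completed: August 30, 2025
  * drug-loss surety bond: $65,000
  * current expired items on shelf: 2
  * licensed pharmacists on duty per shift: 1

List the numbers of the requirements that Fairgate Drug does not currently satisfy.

1. expired items on shelf 2 > 0 → not met
2. prescription-monitoring upload 640 days ago vs limit 730 → met
3. condition 'offers immunizations' holds; after-hours emergency contact absent → not met
4. refrigeration temperature log review 163 days ago vs limit 120 → not met
5. drug-loss surety bond $65,000 < $80,000 → not met
6. controlled-substance inventory 329 days ago vs limit 365 → met
7. condition 'dispenses Schedule II substances' holds; board of pharmacy inspection 410 days ago vs limit 365 → not met
8. licensed pharmacists on duty per shift 1 < 3 → not met
9. certified pharmacy technicians 1 < 2 → not met
10. days of controlled-substance discrepancy outstanding 10 > 7 → not met
Not met: 1, 3, 4, 5, 7, 8, 9, 10

1, 3, 4, 5, 7, 8, 9, 10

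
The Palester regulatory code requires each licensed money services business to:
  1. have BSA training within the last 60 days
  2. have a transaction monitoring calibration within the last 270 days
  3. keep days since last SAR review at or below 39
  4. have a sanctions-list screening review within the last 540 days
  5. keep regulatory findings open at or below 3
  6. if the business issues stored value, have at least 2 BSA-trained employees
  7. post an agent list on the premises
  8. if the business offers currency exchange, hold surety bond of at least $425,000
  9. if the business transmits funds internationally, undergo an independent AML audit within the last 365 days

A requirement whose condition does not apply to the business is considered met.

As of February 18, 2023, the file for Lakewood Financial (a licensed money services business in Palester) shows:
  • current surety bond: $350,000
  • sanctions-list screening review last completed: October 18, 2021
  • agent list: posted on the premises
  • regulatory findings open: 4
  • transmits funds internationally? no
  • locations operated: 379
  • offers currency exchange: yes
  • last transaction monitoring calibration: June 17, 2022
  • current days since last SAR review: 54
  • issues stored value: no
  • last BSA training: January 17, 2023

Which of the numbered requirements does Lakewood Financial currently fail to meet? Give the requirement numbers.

1. BSA training 32 days ago vs limit 60 → met
2. transaction monitoring calibration 246 days ago vs limit 270 → met
3. days since last SAR review 54 > 39 → not met
4. sanctions-list screening review 488 days ago vs limit 540 → met
5. regulatory findings open 4 > 3 → not met
6. condition 'issues stored value' does not hold → requirement n/a → met
7. agent list present → met
8. condition 'offers currency exchange' holds; surety bond $350,000 < $425,000 → not met
9. condition 'transmits funds internationally' does not hold → requirement n/a → met
Not met: 3, 5, 8

3, 5, 8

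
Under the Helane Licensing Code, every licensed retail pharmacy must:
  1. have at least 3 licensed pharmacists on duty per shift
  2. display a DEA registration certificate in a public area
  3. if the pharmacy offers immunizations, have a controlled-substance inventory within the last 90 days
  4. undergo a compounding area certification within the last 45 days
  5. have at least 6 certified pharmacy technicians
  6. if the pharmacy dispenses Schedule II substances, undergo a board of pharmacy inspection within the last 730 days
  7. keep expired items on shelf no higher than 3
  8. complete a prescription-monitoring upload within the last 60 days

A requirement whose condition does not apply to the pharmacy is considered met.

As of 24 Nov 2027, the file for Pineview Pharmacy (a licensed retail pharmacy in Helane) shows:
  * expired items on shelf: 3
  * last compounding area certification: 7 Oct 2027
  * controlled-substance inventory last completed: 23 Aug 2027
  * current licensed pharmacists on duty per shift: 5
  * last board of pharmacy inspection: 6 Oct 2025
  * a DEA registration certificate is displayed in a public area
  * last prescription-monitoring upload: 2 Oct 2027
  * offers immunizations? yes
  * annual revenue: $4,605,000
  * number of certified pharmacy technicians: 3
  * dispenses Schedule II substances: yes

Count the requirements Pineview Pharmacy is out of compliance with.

1. licensed pharmacists on duty per shift 5 ≥ 3 → met
2. DEA registration certificate present → met
3. condition 'offers immunizations' holds; controlled-substance inventory 93 days ago vs limit 90 → not met
4. compounding area certification 48 days ago vs limit 45 → not met
5. certified pharmacy technicians 3 < 6 → not met
6. condition 'dispenses Schedule II substances' holds; board of pharmacy inspection 779 days ago vs limit 730 → not met
7. expired items on shelf 3 ≤ 3 → met
8. prescription-monitoring upload 53 days ago vs limit 60 → met
Not met: 4 of 8

4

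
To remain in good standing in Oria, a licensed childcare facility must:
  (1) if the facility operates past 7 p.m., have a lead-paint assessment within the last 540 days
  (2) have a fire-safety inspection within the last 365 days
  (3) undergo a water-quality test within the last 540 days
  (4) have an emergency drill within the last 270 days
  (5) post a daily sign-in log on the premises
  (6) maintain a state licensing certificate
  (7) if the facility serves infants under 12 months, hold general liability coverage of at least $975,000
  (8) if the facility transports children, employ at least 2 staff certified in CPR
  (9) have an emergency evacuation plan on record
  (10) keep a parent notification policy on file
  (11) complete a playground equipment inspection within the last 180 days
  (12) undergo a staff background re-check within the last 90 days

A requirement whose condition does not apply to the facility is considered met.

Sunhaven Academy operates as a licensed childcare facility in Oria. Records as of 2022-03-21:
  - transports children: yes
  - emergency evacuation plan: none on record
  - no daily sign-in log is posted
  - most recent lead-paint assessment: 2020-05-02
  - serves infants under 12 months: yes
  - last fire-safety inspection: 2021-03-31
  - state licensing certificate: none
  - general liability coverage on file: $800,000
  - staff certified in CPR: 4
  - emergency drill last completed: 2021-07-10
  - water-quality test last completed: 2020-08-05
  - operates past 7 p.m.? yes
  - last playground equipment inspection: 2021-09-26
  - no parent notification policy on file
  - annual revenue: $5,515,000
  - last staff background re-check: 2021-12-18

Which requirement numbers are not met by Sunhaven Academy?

1, 3, 5, 6, 7, 9, 10, 12

1. condition 'operates past 7 p.m.' holds; lead-paint assessment 688 days ago vs limit 540 → not met
2. fire-safety inspection 355 days ago vs limit 365 → met
3. water-quality test 593 days ago vs limit 540 → not met
4. emergency drill 254 days ago vs limit 270 → met
5. daily sign-in log absent → not met
6. state licensing certificate absent → not met
7. condition 'serves infants under 12 months' holds; general liability coverage $800,000 < $975,000 → not met
8. condition 'transports children' holds; staff certified in CPR 4 ≥ 2 → met
9. emergency evacuation plan absent → not met
10. parent notification policy absent → not met
11. playground equipment inspection 176 days ago vs limit 180 → met
12. staff background re-check 93 days ago vs limit 90 → not met
Not met: 1, 3, 5, 6, 7, 9, 10, 12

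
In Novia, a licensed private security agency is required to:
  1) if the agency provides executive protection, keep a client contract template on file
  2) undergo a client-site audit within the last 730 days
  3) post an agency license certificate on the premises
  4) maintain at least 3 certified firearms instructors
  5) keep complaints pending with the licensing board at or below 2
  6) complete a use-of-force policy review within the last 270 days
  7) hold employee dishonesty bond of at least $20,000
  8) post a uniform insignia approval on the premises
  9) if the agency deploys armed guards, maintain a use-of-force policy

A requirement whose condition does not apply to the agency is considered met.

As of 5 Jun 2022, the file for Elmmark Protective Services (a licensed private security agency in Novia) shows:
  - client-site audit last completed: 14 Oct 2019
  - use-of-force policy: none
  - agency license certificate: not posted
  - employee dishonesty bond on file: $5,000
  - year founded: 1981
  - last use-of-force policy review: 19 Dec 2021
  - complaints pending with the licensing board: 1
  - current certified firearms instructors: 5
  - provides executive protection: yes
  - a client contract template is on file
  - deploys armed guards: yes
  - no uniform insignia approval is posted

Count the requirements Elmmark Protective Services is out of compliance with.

5

1. condition 'provides executive protection' holds; client contract template present → met
2. client-site audit 965 days ago vs limit 730 → not met
3. agency license certificate absent → not met
4. certified firearms instructors 5 ≥ 3 → met
5. complaints pending with the licensing board 1 ≤ 2 → met
6. use-of-force policy review 168 days ago vs limit 270 → met
7. employee dishonesty bond $5,000 < $20,000 → not met
8. uniform insignia approval absent → not met
9. condition 'deploys armed guards' holds; use-of-force policy absent → not met
Not met: 5 of 9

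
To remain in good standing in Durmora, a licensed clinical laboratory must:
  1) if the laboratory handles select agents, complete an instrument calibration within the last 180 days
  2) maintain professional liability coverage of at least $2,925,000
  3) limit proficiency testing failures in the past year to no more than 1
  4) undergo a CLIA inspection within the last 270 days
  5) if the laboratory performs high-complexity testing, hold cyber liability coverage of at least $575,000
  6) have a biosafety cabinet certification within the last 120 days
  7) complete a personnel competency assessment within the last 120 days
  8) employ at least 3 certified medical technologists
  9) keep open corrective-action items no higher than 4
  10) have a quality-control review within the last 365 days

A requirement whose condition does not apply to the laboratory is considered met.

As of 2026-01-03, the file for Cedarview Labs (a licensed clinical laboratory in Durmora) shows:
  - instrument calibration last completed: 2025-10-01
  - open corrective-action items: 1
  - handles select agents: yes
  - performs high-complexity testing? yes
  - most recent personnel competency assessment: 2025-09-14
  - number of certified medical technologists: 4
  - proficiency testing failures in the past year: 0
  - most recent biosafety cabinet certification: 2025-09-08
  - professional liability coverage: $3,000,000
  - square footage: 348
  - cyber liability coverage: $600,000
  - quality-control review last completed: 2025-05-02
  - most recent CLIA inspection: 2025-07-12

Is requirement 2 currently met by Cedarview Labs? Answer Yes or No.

2. professional liability coverage $3,000,000 ≥ $2,925,000 → met

Yes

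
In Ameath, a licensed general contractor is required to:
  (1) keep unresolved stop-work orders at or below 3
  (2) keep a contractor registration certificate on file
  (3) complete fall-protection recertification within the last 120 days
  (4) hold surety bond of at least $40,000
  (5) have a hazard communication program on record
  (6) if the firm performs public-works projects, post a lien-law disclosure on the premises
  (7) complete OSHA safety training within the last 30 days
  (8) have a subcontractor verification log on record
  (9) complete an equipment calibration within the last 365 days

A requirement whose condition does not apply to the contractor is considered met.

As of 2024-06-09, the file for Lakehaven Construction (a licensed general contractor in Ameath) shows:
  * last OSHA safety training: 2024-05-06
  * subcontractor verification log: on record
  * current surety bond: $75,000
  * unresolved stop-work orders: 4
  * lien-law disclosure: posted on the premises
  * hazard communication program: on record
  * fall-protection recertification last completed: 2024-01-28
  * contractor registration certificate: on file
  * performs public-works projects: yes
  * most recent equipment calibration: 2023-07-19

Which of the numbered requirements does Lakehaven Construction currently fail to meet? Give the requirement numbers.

1, 3, 7

1. unresolved stop-work orders 4 > 3 → not met
2. contractor registration certificate present → met
3. fall-protection recertification 133 days ago vs limit 120 → not met
4. surety bond $75,000 ≥ $40,000 → met
5. hazard communication program present → met
6. condition 'performs public-works projects' holds; lien-law disclosure present → met
7. OSHA safety training 34 days ago vs limit 30 → not met
8. subcontractor verification log present → met
9. equipment calibration 326 days ago vs limit 365 → met
Not met: 1, 3, 7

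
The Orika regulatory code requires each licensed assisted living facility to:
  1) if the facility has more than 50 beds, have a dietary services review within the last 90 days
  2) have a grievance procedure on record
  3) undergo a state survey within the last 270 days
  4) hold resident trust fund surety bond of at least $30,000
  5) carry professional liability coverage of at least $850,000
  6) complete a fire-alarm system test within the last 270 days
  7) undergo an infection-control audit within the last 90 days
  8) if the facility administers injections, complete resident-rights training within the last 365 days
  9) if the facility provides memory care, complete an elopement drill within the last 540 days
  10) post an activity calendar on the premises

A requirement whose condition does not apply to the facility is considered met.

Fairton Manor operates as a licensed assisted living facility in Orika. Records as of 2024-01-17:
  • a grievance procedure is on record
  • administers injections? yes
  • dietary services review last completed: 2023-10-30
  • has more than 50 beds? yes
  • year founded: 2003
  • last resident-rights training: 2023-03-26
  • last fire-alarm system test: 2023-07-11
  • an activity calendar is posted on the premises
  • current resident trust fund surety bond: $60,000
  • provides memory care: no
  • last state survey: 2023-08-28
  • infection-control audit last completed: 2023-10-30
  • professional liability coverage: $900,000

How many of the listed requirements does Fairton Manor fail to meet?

0

1. condition 'has more than 50 beds' holds; dietary services review 79 days ago vs limit 90 → met
2. grievance procedure present → met
3. state survey 142 days ago vs limit 270 → met
4. resident trust fund surety bond $60,000 ≥ $30,000 → met
5. professional liability coverage $900,000 ≥ $850,000 → met
6. fire-alarm system test 190 days ago vs limit 270 → met
7. infection-control audit 79 days ago vs limit 90 → met
8. condition 'administers injections' holds; resident-rights training 297 days ago vs limit 365 → met
9. condition 'provides memory care' does not hold → requirement n/a → met
10. activity calendar present → met
Not met: 0 of 10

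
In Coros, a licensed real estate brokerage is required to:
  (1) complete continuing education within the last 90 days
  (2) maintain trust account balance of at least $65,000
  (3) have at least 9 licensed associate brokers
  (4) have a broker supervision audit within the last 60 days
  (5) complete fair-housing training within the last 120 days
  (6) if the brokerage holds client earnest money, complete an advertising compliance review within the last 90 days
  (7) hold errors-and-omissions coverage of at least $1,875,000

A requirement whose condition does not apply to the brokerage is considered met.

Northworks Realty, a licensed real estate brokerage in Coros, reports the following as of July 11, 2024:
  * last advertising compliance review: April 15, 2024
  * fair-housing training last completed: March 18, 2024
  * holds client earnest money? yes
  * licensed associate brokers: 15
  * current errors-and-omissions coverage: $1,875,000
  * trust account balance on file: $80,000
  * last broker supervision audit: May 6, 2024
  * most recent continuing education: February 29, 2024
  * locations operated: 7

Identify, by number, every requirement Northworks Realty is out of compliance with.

1. continuing education 133 days ago vs limit 90 → not met
2. trust account balance $80,000 ≥ $65,000 → met
3. licensed associate brokers 15 ≥ 9 → met
4. broker supervision audit 66 days ago vs limit 60 → not met
5. fair-housing training 115 days ago vs limit 120 → met
6. condition 'holds client earnest money' holds; advertising compliance review 87 days ago vs limit 90 → met
7. errors-and-omissions coverage $1,875,000 ≥ $1,875,000 → met
Not met: 1, 4

1, 4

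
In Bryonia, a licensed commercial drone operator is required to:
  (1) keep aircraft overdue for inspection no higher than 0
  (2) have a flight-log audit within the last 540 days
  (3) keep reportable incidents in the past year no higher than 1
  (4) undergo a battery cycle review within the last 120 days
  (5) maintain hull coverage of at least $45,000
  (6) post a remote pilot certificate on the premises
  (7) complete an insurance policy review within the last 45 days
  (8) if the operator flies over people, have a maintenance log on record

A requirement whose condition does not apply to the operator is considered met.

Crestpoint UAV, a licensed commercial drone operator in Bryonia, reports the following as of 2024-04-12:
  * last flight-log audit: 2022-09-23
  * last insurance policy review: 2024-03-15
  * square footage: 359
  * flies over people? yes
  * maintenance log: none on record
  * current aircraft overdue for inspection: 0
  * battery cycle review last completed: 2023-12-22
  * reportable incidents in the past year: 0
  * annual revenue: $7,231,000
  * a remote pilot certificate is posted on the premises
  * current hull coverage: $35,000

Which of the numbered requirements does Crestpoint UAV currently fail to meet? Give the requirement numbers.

1. aircraft overdue for inspection 0 ≤ 0 → met
2. flight-log audit 567 days ago vs limit 540 → not met
3. reportable incidents in the past year 0 ≤ 1 → met
4. battery cycle review 112 days ago vs limit 120 → met
5. hull coverage $35,000 < $45,000 → not met
6. remote pilot certificate present → met
7. insurance policy review 28 days ago vs limit 45 → met
8. condition 'flies over people' holds; maintenance log absent → not met
Not met: 2, 5, 8

2, 5, 8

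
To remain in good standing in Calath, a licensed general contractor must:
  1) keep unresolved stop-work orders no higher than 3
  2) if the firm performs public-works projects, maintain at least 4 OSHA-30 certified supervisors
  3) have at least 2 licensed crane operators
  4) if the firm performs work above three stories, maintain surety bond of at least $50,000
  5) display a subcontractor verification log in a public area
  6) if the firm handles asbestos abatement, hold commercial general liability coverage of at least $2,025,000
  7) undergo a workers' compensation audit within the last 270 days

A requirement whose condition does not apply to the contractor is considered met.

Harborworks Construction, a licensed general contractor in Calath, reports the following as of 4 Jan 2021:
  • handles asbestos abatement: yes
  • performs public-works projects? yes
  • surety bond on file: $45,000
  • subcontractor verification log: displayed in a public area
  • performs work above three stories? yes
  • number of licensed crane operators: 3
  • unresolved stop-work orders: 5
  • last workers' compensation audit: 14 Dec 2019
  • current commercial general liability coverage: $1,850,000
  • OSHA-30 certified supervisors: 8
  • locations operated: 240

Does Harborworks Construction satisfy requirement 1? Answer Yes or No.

1. unresolved stop-work orders 5 > 3 → not met

No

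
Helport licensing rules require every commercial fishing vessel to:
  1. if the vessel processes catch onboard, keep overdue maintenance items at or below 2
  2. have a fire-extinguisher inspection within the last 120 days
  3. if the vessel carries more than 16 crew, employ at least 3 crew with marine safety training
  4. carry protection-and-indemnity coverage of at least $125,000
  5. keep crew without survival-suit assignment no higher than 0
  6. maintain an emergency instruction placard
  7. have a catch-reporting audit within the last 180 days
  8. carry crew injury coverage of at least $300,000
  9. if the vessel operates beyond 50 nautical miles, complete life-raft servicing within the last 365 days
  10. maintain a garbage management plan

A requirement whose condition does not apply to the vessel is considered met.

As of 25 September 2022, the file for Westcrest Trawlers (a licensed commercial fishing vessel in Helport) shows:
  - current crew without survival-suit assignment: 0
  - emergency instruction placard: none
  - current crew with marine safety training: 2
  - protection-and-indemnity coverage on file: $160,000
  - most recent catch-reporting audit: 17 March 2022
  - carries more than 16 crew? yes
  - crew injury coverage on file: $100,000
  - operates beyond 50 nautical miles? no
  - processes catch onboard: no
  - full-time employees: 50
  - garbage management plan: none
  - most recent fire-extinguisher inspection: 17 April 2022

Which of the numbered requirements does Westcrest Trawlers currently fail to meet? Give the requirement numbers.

2, 3, 6, 7, 8, 10

1. condition 'processes catch onboard' does not hold → requirement n/a → met
2. fire-extinguisher inspection 161 days ago vs limit 120 → not met
3. condition 'carries more than 16 crew' holds; crew with marine safety training 2 < 3 → not met
4. protection-and-indemnity coverage $160,000 ≥ $125,000 → met
5. crew without survival-suit assignment 0 ≤ 0 → met
6. emergency instruction placard absent → not met
7. catch-reporting audit 192 days ago vs limit 180 → not met
8. crew injury coverage $100,000 < $300,000 → not met
9. condition 'operates beyond 50 nautical miles' does not hold → requirement n/a → met
10. garbage management plan absent → not met
Not met: 2, 3, 6, 7, 8, 10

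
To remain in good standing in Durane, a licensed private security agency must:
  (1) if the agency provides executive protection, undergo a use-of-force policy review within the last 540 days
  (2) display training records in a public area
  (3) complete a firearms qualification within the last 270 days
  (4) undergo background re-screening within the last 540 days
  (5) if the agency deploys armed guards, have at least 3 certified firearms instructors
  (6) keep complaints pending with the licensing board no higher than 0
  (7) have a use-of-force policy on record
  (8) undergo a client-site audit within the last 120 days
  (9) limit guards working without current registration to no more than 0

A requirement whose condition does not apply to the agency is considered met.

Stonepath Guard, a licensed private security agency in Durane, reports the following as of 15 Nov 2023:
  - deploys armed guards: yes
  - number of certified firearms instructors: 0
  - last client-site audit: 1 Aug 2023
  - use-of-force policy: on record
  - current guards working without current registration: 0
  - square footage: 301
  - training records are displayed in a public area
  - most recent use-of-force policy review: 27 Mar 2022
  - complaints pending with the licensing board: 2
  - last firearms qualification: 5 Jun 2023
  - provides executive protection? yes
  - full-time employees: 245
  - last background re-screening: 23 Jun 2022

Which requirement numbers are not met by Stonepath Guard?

1. condition 'provides executive protection' holds; use-of-force policy review 598 days ago vs limit 540 → not met
2. training records present → met
3. firearms qualification 163 days ago vs limit 270 → met
4. background re-screening 510 days ago vs limit 540 → met
5. condition 'deploys armed guards' holds; certified firearms instructors 0 < 3 → not met
6. complaints pending with the licensing board 2 > 0 → not met
7. use-of-force policy present → met
8. client-site audit 106 days ago vs limit 120 → met
9. guards working without current registration 0 ≤ 0 → met
Not met: 1, 5, 6

1, 5, 6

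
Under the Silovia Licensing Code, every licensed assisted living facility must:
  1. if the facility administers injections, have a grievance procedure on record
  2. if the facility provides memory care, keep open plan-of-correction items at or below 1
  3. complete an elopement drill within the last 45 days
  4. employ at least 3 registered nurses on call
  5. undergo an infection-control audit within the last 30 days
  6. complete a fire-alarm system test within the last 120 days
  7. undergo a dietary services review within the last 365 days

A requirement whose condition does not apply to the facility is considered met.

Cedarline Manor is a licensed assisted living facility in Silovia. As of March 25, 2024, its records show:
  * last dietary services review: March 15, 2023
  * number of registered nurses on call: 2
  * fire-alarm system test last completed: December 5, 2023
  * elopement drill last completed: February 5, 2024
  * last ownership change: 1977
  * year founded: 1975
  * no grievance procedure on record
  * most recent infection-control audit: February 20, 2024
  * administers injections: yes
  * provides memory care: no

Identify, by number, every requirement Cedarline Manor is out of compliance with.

1, 3, 4, 5, 7

1. condition 'administers injections' holds; grievance procedure absent → not met
2. condition 'provides memory care' does not hold → requirement n/a → met
3. elopement drill 49 days ago vs limit 45 → not met
4. registered nurses on call 2 < 3 → not met
5. infection-control audit 34 days ago vs limit 30 → not met
6. fire-alarm system test 111 days ago vs limit 120 → met
7. dietary services review 376 days ago vs limit 365 → not met
Not met: 1, 3, 4, 5, 7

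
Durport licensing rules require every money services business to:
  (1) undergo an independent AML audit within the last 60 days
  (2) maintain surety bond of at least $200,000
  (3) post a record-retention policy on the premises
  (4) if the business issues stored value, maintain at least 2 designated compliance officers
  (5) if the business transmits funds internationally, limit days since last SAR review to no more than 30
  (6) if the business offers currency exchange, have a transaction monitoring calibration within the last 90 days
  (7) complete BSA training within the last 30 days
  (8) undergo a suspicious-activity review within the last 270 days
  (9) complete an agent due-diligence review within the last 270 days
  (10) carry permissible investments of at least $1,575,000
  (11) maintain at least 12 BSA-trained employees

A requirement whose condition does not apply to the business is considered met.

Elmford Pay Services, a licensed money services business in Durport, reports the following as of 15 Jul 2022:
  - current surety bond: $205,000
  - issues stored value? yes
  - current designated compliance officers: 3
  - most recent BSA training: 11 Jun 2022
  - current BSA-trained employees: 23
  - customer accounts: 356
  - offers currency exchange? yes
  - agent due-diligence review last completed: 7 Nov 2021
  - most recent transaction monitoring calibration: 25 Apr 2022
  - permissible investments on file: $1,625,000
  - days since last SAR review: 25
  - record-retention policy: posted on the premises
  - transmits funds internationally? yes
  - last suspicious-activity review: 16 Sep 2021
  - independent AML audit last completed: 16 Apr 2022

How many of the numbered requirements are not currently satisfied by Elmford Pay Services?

3

1. independent AML audit 90 days ago vs limit 60 → not met
2. surety bond $205,000 ≥ $200,000 → met
3. record-retention policy present → met
4. condition 'issues stored value' holds; designated compliance officers 3 ≥ 2 → met
5. condition 'transmits funds internationally' holds; days since last SAR review 25 ≤ 30 → met
6. condition 'offers currency exchange' holds; transaction monitoring calibration 81 days ago vs limit 90 → met
7. BSA training 34 days ago vs limit 30 → not met
8. suspicious-activity review 302 days ago vs limit 270 → not met
9. agent due-diligence review 250 days ago vs limit 270 → met
10. permissible investments $1,625,000 ≥ $1,575,000 → met
11. BSA-trained employees 23 ≥ 12 → met
Not met: 3 of 11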